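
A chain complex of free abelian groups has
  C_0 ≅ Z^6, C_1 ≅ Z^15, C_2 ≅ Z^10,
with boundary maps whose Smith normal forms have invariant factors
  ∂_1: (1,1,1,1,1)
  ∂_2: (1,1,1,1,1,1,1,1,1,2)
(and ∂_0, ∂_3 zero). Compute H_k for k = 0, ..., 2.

H_0: b_0 = 6 − 0 − 5 = 1; torsion from ∂_1 factors > 1: none. So H_0 = Z.
H_1: b_1 = 15 − 5 − 10 = 0; torsion from ∂_2 factors > 1: [2]. So H_1 = Z/2.
H_2: b_2 = 10 − 10 − 0 = 0; torsion from ∂_3 factors > 1: none. So H_2 = 0.

H_0 = Z,  H_1 = Z/2,  H_2 = 0.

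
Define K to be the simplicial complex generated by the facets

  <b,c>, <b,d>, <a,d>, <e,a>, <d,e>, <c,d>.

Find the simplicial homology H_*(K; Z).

H_0 = Z,  H_1 = Z^2.

Order the vertices as a < b < c < d < e. Listing each simplex with vertices in this order, K has dimension 1 with simplices:

  0-simplices (5): a, b, c, d, e
  1-simplices (6): ad, ae, bc, bd, cd, de

Hence C_0 ≅ Z^5, C_1 ≅ Z^6.

∂_1: C_1 → C_0 is given by ∂[p,q] = [q] − [p]. For instance
  ∂cd = d − c.
As a 5×6 matrix over Z this has rank 4, with invariant factors (1,1,1,1).

Now H_k = ker ∂_k / im ∂_{k+1}, so:

  H_0: rank C_0 − rank ∂_1 = 5 − 4 = 1, and the invariant factors of ∂_1 are all 1, so H_0 = Z.
  H_1: rank ker ∂_1 − rank ∂_2 = (6 − 4) − 0 = 2, and there is no ∂_2, so H_1 = Z^2.

(K is a triangulation of a wedge of 2 circles.)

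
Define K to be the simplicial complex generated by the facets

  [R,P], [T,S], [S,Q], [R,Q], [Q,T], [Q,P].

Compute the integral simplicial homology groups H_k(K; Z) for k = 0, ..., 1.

Fix the vertex order P < Q < R < S < T and write every simplex with vertices in increasing order. Then dim K = 1 and the simplices of K are:

  0-simplices (5): P, Q, R, S, T
  1-simplices (6): PQ, PR, QR, QS, QT, ST

giving chain groups C_0 ≅ Z^5, C_1 ≅ Z^6.

Boundary ∂_1: C_1 → C_0 sends each edge [p,q] (with p < q) to q − p.
As a 5×6 matrix over Z this has rank 4, with invariant factors (1,1,1,1).

From H_k ≅ ker(∂_k) / im(∂_{k+1}) we obtain:

  H_0: rank C_0 − rank ∂_1 = 5 − 4 = 1, and the invariant factors of ∂_1 are all 1, so H_0 = Z.
  H_1: rank ker ∂_1 − rank ∂_2 = (6 − 4) − 0 = 2, and there is no ∂_2, so H_1 = Z^2.

(K is a triangulation of a wedge of 2 circles.)

H_0 ≅ Z,  H_1 ≅ Z^2.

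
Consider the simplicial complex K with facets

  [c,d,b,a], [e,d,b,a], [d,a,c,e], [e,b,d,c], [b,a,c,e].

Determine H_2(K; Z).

H_2 ≅ 0.

We work with the vertex ordering a < b < c < d < e. The simplices of K, each written with vertices in increasing order, are:

  0-simplices (5): a, b, c, d, e
  1-simplices (10): ab, ac, ad, ae, bc, bd, be, cd, ce, de
  2-simplices (10): abc, abd, abe, acd, ace, ade, bcd, bce, bde, cde
  3-simplices (5): abcd, abce, abde, acde, bcde

so the chain groups are C_0 ≅ Z^5, C_1 ≅ Z^10, C_2 ≅ Z^10, C_3 ≅ Z^5.

The boundary map ∂_1: C_1 → C_0 maps an edge to its endpoints' difference, ∂[p,q] = q − p.
This gives a 5×10 integer matrix of rank 4; reducing to Smith normal form yields diagonal entries (1,1,1,1).

The boundary map ∂_2: C_2 → C_1 sends each 2-simplex [p,q,r] to [q,r] − [p,r] + [p,q]. For instance
  ∂abd = bd − ad + ab,
  ∂acd = cd − ad + ac.
This gives a 10×10 integer matrix of rank 6; reducing to Smith normal form yields diagonal entries (1,1,1,1,1,1).

∂_3: C_3 → C_2 sends each 3-simplex σ to the alternating sum Σ_i (−1)^i (σ with its i-th vertex removed). For instance
  ∂bcde = cde − bde + bce − bcd,
  ∂abce = bce − ace + abe − abc.
The resulting 10×5 matrix has rank 4, and its Smith normal form has invariant factors (1,1,1,1).

Now H_k = ker ∂_k / im ∂_{k+1}, so:

  H_2: rank ker ∂_2 − rank ∂_3 = (10 − 6) − 4 = 0, and the invariant factors of ∂_3 are all 1, so H_2 = 0.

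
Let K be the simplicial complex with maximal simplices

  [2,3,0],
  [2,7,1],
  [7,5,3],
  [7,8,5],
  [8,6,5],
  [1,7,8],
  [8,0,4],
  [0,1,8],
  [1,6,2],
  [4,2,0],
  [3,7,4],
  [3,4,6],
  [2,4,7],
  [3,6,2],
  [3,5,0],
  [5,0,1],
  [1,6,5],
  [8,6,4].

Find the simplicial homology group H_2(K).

Order the vertices as 0 < 1 < 2 < 3 < 4 < 5 < 6 < 7 < 8. Listing each simplex with vertices in this order, K has dimension 2 with simplices:

  0-simplices (9): [0], [1], [2], [3], [4], [5], [6], [7], [8]
  1-simplices (27): (27 of them)
  2-simplices (18): [0,1,5], [0,1,8], [0,2,3], [0,2,4], [0,3,5], [0,4,8], [1,2,6], [1,2,7], [1,5,6], [1,7,8], [2,3,6], [2,4,7], [3,4,6], [3,4,7], [3,5,7], [4,6,8], [5,6,8], [5,7,8]

giving chain groups C_0 ≅ Z^9, C_1 ≅ Z^27, C_2 ≅ Z^18.

The boundary map ∂_1: C_1 → C_0 maps an edge to its endpoints' difference, ∂[p,q] = q − p.
This gives a 9×27 integer matrix of rank 8; reducing to Smith normal form yields diagonal entries (1,1,1,1,1,1,1,1).

Boundary ∂_2: C_2 → C_1 maps a triangle to the signed sum of its edges. For instance
  ∂[1,2,7] = [2,7] − [1,7] + [1,2],
  ∂[5,6,8] = [6,8] − [5,8] + [5,6].
This gives a 27×18 integer matrix of rank 18; reducing to Smith normal form yields diagonal entries (1,1,1,1,1,1,1,1,1,1,1,1,1,1,1,1,1,2).

Reading off H_k = ker ∂_k / im ∂_{k+1}:

  H_2: rank ker ∂_2 − rank ∂_3 = (18 − 18) − 0 = 0, and there is no ∂_3, so H_2 = 0.

H_2 ≅ 0.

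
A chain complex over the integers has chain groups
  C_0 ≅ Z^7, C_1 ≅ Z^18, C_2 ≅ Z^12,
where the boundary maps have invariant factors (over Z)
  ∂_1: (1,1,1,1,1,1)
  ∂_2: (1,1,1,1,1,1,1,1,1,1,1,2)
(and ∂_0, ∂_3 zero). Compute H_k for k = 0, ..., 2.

H_0: b_0 = 7 − 0 − 6 = 1; torsion from ∂_1 factors > 1: none. So H_0 = Z.
H_1: b_1 = 18 − 6 − 12 = 0; torsion from ∂_2 factors > 1: [2]. So H_1 = Z/2.
H_2: b_2 = 12 − 12 − 0 = 0; torsion from ∂_3 factors > 1: none. So H_2 = 0.

H_0 = Z,  H_1 = Z/2,  H_2 = 0.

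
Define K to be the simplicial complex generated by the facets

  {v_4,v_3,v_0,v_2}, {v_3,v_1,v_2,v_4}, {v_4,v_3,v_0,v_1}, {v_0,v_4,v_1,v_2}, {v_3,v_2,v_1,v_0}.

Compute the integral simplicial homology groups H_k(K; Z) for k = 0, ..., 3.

H_0 = Z,  H_1 = 0,  H_2 = 0,  H_3 = Z.

Take the total order v_0 < v_1 < v_2 < v_3 < v_4 on the vertex set. Then K (dimension 3) consists of the simplices:

  0-simplices (5): [v_0], [v_1], [v_2], [v_3], [v_4]
  1-simplices (10): [v_0,v_1], [v_0,v_2], [v_0,v_3], [v_0,v_4], [v_1,v_2], [v_1,v_3], [v_1,v_4], [v_2,v_3], [v_2,v_4], [v_3,v_4]
  2-simplices (10): [v_0,v_1,v_2], [v_0,v_1,v_3], [v_0,v_1,v_4], [v_0,v_2,v_3], [v_0,v_2,v_4], [v_0,v_3,v_4], [v_1,v_2,v_3], [v_1,v_2,v_4], [v_1,v_3,v_4], [v_2,v_3,v_4]
  3-simplices (5): [v_0,v_1,v_2,v_3], [v_0,v_1,v_2,v_4], [v_0,v_1,v_3,v_4], [v_0,v_2,v_3,v_4], [v_1,v_2,v_3,v_4]

so the chain groups are C_0 ≅ Z^5, C_1 ≅ Z^10, C_2 ≅ Z^10, C_3 ≅ Z^5.

Boundary ∂_1: C_1 → C_0 maps an edge to its endpoints' difference, ∂[p,q] = q − p. For instance
  ∂[v_3,v_4] = [v_4] − [v_3].
The resulting 5×10 matrix has rank 4, and its Smith normal form has invariant factors (1,1,1,1).

∂_2: C_2 → C_1 acts by ∂[p,q,r] = [q,r] − [p,r] + [p,q]. For instance
  ∂[v_0,v_2,v_3] = [v_2,v_3] − [v_0,v_3] + [v_0,v_2],
  ∂[v_1,v_2,v_3] = [v_2,v_3] − [v_1,v_3] + [v_1,v_2].
The 10×10 boundary matrix has rank 6 and Smith normal form diag(1,1,1,1,1,1).

Boundary ∂_3: C_3 → C_2 sends each 3-simplex σ to the alternating sum Σ_i (−1)^i (σ with its i-th vertex removed). For instance
  ∂[v_0,v_1,v_3,v_4] = [v_1,v_3,v_4] − [v_0,v_3,v_4] + [v_0,v_1,v_4] − [v_0,v_1,v_3],
  ∂[v_0,v_1,v_2,v_4] = [v_1,v_2,v_4] − [v_0,v_2,v_4] + [v_0,v_1,v_4] − [v_0,v_1,v_2].
The 10×5 boundary matrix has rank 4 and Smith normal form diag(1,1,1,1).

Reading off H_k = ker ∂_k / im ∂_{k+1}:

  H_0: rank C_0 − rank ∂_1 = 5 − 4 = 1, and the invariant factors of ∂_1 are all 1, so H_0 ≅ Z.
  H_1: rank ker ∂_1 − rank ∂_2 = (10 − 4) − 6 = 0, and the invariant factors of ∂_2 are all 1, so H_1 ≅ 0.
  H_2: rank ker ∂_2 − rank ∂_3 = (10 − 6) − 4 = 0, and the invariant factors of ∂_3 are all 1, so H_2 ≅ 0.
  H_3: rank ker ∂_3 − rank ∂_4 = (5 − 4) − 0 = 1, and there is no ∂_4, so H_3 ≅ Z.

As a check, the Euler characteristic is 5 − 10 + 10 − 5 = 0, which agrees with 1 − 0 + 0 − 1 = 0.
(K is a triangulation of the 3-sphere S^3.)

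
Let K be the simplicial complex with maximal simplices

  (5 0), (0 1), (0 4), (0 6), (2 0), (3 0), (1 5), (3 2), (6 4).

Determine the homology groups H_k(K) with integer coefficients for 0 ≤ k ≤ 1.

H_0 = Z,  H_1 = Z^3.

Fix the vertex order 0 < 1 < 2 < 3 < 4 < 5 < 6 and write every simplex with vertices in increasing order. Then dim K = 1 and the simplices of K are:

  0-simplices (7): [0], [1], [2], [3], [4], [5], [6]
  1-simplices (9): [0,1], [0,2], [0,3], [0,4], [0,5], [0,6], [1,5], [2,3], [4,6]

giving chain groups C_0 ≅ Z^7, C_1 ≅ Z^9.

Boundary ∂_1: C_1 → C_0 is given by ∂[p,q] = [q] − [p].
The 7×9 boundary matrix has rank 6 and Smith normal form diag(1,1,1,1,1,1).

Computing H_k = (kernel of ∂_k) / (image of ∂_{k+1}):

  H_0: rank C_0 − rank ∂_1 = 7 − 6 = 1, and the invariant factors of ∂_1 are all 1, so H_0 ≅ Z.
  H_1: rank ker ∂_1 − rank ∂_2 = (9 − 6) − 0 = 3, and there is no ∂_2, so H_1 ≅ Z^3.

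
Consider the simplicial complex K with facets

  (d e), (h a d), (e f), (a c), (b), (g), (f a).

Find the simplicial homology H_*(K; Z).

H_0 ≅ Z^3,  H_1 ≅ Z,  H_2 = 0.

Fix the vertex order a < b < c < d < e < f < g < h and write every simplex with vertices in increasing order. Then dim K = 2 and the simplices of K are:

  0-simplices (8): a, b, c, d, e, f, g, h
  1-simplices (7): ac, ad, af, ah, de, dh, ef
  2-simplices (1): adh

Hence C_0 ≅ Z^8, C_1 ≅ Z^7, C_2 ≅ Z^1.

The boundary map ∂_1: C_1 → C_0 sends each edge [p,q] (with p < q) to q − p. For instance
  ∂de = e − d.
This gives a 8×7 integer matrix of rank 5; reducing to Smith normal form yields diagonal entries (1,1,1,1,1).

∂_2: C_2 → C_1 maps a triangle to the signed sum of its edges. For instance
  ∂adh = dh − ah + ad.
This gives a 7×1 integer matrix of rank 1; reducing to Smith normal form yields diagonal entries (1).

Reading off H_k = ker ∂_k / im ∂_{k+1}:

  H_0: rank C_0 − rank ∂_1 = 8 − 5 = 3, and the invariant factors of ∂_1 are all 1, so H_0 = Z^3.
  H_1: rank ker ∂_1 − rank ∂_2 = (7 − 5) − 1 = 1, and the invariant factors of ∂_2 are all 1, so H_1 = Z.
  H_2: rank ker ∂_2 − rank ∂_3 = (1 − 1) − 0 = 0, and there is no ∂_3, so H_2 = 0.

As a check, the Euler characteristic is 8 − 7 + 1 = 2, which agrees with 3 − 1 + 0 = 2.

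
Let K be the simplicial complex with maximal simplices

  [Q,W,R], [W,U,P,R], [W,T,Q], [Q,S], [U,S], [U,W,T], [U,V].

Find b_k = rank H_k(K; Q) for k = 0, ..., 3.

b_0 = 1, b_1 = 1, b_2 = 0, b_3 = 0.

We work with the vertex ordering P < Q < R < S < T < U < V < W. The simplices of K, each written with vertices in increasing order, are:

  0-simplices (8): P, Q, R, S, T, U, V, W
  1-simplices (14): PR, PU, PW, QR, QS, QT, QW, RU, RW, SU, TU, TW, UV, UW
  2-simplices (7): PRU, PRW, PUW, QRW, QTW, RUW, TUW
  3-simplices (1): PRUW

Hence C_0 ≅ Z^8, C_1 ≅ Z^14, C_2 ≅ Z^7, C_3 ≅ Z^1.

The boundary map ∂_1: C_1 → C_0 maps an edge to its endpoints' difference, ∂[p,q] = q − p. For instance
  ∂UW = W − U.
As a 8×14 matrix over Z this has rank 7, with invariant factors (1,1,1,1,1,1,1).

The boundary map ∂_2: C_2 → C_1 maps a triangle to the signed sum of its edges. For instance
  ∂PUW = UW − PW + PU,
  ∂PRW = RW − PW + PR.
This gives a 14×7 integer matrix of rank 6; reducing to Smith normal form yields diagonal entries (1,1,1,1,1,1).

The boundary map ∂_3: C_3 → C_2 sends each 3-simplex σ to the alternating sum Σ_i (−1)^i (σ with its i-th vertex removed). For instance
  ∂PRUW = RUW − PUW + PRW − PRU.
The 7×1 boundary matrix has rank 1 and Smith normal form diag(1).

From H_k ≅ ker(∂_k) / im(∂_{k+1}) we obtain:

  H_0: rank C_0 − rank ∂_1 = 8 − 7 = 1, and the invariant factors of ∂_1 are all 1, so H_0 ≅ Z.
  H_1: rank ker ∂_1 − rank ∂_2 = (14 − 7) − 6 = 1, and the invariant factors of ∂_2 are all 1, so H_1 ≅ Z.
  H_2: rank ker ∂_2 − rank ∂_3 = (7 − 6) − 1 = 0, and the invariant factors of ∂_3 are all 1, so H_2 ≅ 0.
  H_3: rank ker ∂_3 − rank ∂_4 = (1 − 1) − 0 = 0, and there is no ∂_4, so H_3 ≅ 0.

As a check, the Euler characteristic is 8 − 14 + 7 − 1 = 0, which agrees with 1 − 1 + 0 − 0 = 0.

Hence the Betti numbers are b_0 = 1, b_1 = 1, b_2 = 0, b_3 = 0.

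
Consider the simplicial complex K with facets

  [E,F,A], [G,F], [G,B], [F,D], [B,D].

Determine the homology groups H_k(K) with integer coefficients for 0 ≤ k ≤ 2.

H_0 ≅ Z,  H_1 ≅ Z,  H_2 = 0.

K has 6 vertices, 7 edges, 1 triangle.
rank ∂_0 = 0, rank ∂_1 = 5 ⇒ b_0 = 6 − 0 − 5 = 1; all invariant factors of ∂_1 are 1 so no torsion. So H_0 = Z.
rank ∂_1 = 5, rank ∂_2 = 1 ⇒ b_1 = 7 − 5 − 1 = 1; all invariant factors of ∂_2 are 1 so no torsion. So H_1 = Z.
rank ∂_2 = 1, rank ∂_3 = 0 ⇒ b_2 = 1 − 1 − 0 = 0. So H_2 = 0.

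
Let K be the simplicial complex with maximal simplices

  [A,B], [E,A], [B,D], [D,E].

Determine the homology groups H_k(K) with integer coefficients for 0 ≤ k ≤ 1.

Take the total order A < B < D < E on the vertex set. Then K (dimension 1) consists of the simplices:

  0-simplices (4): A, B, D, E
  1-simplices (4): AB, AE, BD, DE

giving chain groups C_0 ≅ Z^4, C_1 ≅ Z^4.

∂_1: C_1 → C_0 is given by ∂[p,q] = [q] − [p].
This gives a 4×4 integer matrix of rank 3; reducing to Smith normal form yields diagonal entries (1,1,1).

Now H_k = ker ∂_k / im ∂_{k+1}, so:

  H_0: rank C_0 − rank ∂_1 = 4 − 3 = 1, and the invariant factors of ∂_1 are all 1, so H_0 ≅ Z.
  H_1: rank ker ∂_1 − rank ∂_2 = (4 − 3) − 0 = 1, and there is no ∂_2, so H_1 ≅ Z.

As a check, the Euler characteristic is 4 − 4 = 0, which agrees with 1 − 1 = 0.
(K is a triangulation of the circle S^1.)

H_0 = Z,  H_1 = Z.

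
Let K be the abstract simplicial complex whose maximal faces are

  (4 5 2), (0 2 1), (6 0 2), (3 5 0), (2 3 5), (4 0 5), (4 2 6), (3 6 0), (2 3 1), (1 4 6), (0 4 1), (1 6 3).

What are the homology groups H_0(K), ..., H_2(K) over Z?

H_0 ≅ Z,  H_1 ≅ Z/2Z,  H_2 = 0.

We work with the vertex ordering 0 < 1 < 2 < 3 < 4 < 5 < 6. The simplices of K, each written with vertices in increasing order, are:

  0-simplices (7): [0], [1], [2], [3], [4], [5], [6]
  1-simplices (18): [0,1], [0,2], [0,3], [0,4], [0,5], [0,6], [1,2], [1,3], [1,4], [1,6], [2,3], [2,4], [2,5], [2,6], [3,5], [3,6], [4,5], [4,6]
  2-simplices (12): [0,1,2], [0,1,4], [0,2,6], [0,3,5], [0,3,6], [0,4,5], [1,2,3], [1,3,6], [1,4,6], [2,3,5], [2,4,5], [2,4,6]

giving chain groups C_0 ≅ Z^7, C_1 ≅ Z^18, C_2 ≅ Z^12.

∂_1: C_1 → C_0 maps an edge to its endpoints' difference, ∂[p,q] = q − p. For instance
  ∂[2,5] = [5] − [2].
The 7×18 boundary matrix has rank 6 and Smith normal form diag(1,1,1,1,1,1).

∂_2: C_2 → C_1 sends each 2-simplex [p,q,r] to [q,r] − [p,r] + [p,q]. For instance
  ∂[1,4,6] = [4,6] − [1,6] + [1,4],
  ∂[0,4,5] = [4,5] − [0,5] + [0,4].
The resulting 18×12 matrix has rank 12, and its Smith normal form has invariant factors (1,1,1,1,1,1,1,1,1,1,1,2).

Now H_k = ker ∂_k / im ∂_{k+1}, so:

  H_0: rank C_0 − rank ∂_1 = 7 − 6 = 1, and the invariant factors of ∂_1 are all 1, so H_0 ≅ Z.
  H_1: rank ker ∂_1 − rank ∂_2 = (18 − 6) − 12 = 0, and ∂_2 has invariant factor 2 > 1, so H_1 ≅ Z/2Z.
  H_2: rank ker ∂_2 − rank ∂_3 = (12 − 12) − 0 = 0, and there is no ∂_3, so H_2 ≅ 0.

As a check, the Euler characteristic is 7 − 18 + 12 = 1, which agrees with 1 − 0 + 0 = 1.
(K is a triangulation of the real projective plane RP^2.)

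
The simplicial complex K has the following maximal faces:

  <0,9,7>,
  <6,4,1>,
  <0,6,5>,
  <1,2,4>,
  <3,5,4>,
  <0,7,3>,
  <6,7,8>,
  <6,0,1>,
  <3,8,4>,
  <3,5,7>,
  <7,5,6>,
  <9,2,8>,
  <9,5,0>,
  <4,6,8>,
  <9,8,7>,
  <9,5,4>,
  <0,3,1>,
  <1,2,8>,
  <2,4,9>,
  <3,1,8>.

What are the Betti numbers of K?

Take the total order 0 < 1 < 2 < 3 < 4 < 5 < 6 < 7 < 8 < 9 on the vertex set. Then K (dimension 2) consists of the simplices:

  0-simplices (10): [0], [1], [2], [3], [4], [5], [6], [7], [8], [9]
  1-simplices (30): (30 of them)
  2-simplices (20): (20 of them)

Hence C_0 ≅ Z^10, C_1 ≅ Z^30, C_2 ≅ Z^20.

The boundary map ∂_1: C_1 → C_0 sends each edge [p,q] (with p < q) to q − p. For instance
  ∂[1,6] = [6] − [1].
This gives a 10×30 integer matrix of rank 9; reducing to Smith normal form yields diagonal entries (1,1,1,1,1,1,1,1,1).

∂_2: C_2 → C_1 maps a triangle to the signed sum of its edges. For instance
  ∂[5,6,7] = [6,7] − [5,7] + [5,6],
  ∂[3,4,5] = [4,5] − [3,5] + [3,4].
This gives a 30×20 integer matrix of rank 20; reducing to Smith normal form yields diagonal entries (1,1,1,1,1,1,1,1,1,1,1,1,1,1,1,1,1,1,1,2).

Reading off H_k = ker ∂_k / im ∂_{k+1}:

  H_0: rank C_0 − rank ∂_1 = 10 − 9 = 1, and the invariant factors of ∂_1 are all 1, so H_0 = Z.
  H_1: rank ker ∂_1 − rank ∂_2 = (30 − 9) − 20 = 1, and ∂_2 has invariant factor 2 > 1, so H_1 = Z ⊕ Z/2Z.
  H_2: rank ker ∂_2 − rank ∂_3 = (20 − 20) − 0 = 0, and there is no ∂_3, so H_2 = 0.

As a check, the Euler characteristic is 10 − 30 + 20 = 0, which agrees with 1 − 1 + 0 = 0.

Hence the Betti numbers are b_0 = 1, b_1 = 1, b_2 = 0.

b_0 = 1, b_1 = 1, b_2 = 0.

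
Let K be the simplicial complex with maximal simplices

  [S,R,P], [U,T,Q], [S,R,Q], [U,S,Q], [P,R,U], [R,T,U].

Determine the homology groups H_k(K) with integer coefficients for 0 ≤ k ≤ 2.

Order the vertices as P < Q < R < S < T < U. Listing each simplex with vertices in this order, K has dimension 2 with simplices:

  0-simplices (6): P, Q, R, S, T, U
  1-simplices (12): PR, PS, PU, QR, QS, QT, QU, RS, RT, RU, SU, TU
  2-simplices (6): PRS, PRU, QRS, QSU, QTU, RTU

Hence C_0 ≅ Z^6, C_1 ≅ Z^12, C_2 ≅ Z^6.

The boundary map ∂_1: C_1 → C_0 sends each edge [p,q] (with p < q) to q − p. For instance
  ∂SU = U − S.
The 6×12 boundary matrix has rank 5 and Smith normal form diag(1,1,1,1,1).

∂_2: C_2 → C_1 acts by ∂[p,q,r] = [q,r] − [p,r] + [p,q]. For instance
  ∂QRS = RS − QS + QR,
  ∂RTU = TU − RU + RT.
This gives a 12×6 integer matrix of rank 6; reducing to Smith normal form yields diagonal entries (1,1,1,1,1,1).

Computing H_k = (kernel of ∂_k) / (image of ∂_{k+1}):

  H_0: rank C_0 − rank ∂_1 = 6 − 5 = 1, and the invariant factors of ∂_1 are all 1, so H_0 ≅ Z.
  H_1: rank ker ∂_1 − rank ∂_2 = (12 − 5) − 6 = 1, and the invariant factors of ∂_2 are all 1, so H_1 ≅ Z.
  H_2: rank ker ∂_2 − rank ∂_3 = (6 − 6) − 0 = 0, and there is no ∂_3, so H_2 ≅ 0.

(K is a triangulation of the cylinder S^1 x I.)

H_0 ≅ Z,  H_1 ≅ Z,  H_2 = 0.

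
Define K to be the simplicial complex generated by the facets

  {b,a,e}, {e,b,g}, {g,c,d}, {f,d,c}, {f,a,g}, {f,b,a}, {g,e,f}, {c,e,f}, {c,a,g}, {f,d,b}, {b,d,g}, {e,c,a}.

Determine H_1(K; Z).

We work with the vertex ordering a < b < c < d < e < f < g. The simplices of K, each written with vertices in increasing order, are:

  0-simplices (7): a, b, c, d, e, f, g
  1-simplices (18): ab, ac, ae, af, ag, bd, be, bf, bg, cd, ce, cf, cg, df, dg, ef, eg, fg
  2-simplices (12): abe, abf, ace, acg, afg, bdf, bdg, beg, cdf, cdg, cef, efg

so the chain groups are C_0 ≅ Z^7, C_1 ≅ Z^18, C_2 ≅ Z^12.

∂_1: C_1 → C_0 sends each edge [p,q] (with p < q) to q − p.
The 7×18 boundary matrix has rank 6 and Smith normal form diag(1,1,1,1,1,1).

The boundary map ∂_2: C_2 → C_1 maps a triangle to the signed sum of its edges. For instance
  ∂beg = eg − bg + be,
  ∂abf = bf − af + ab.
As a 18×12 matrix over Z this has rank 12, with invariant factors (1,1,1,1,1,1,1,1,1,1,1,2).

Now H_k = ker ∂_k / im ∂_{k+1}, so:

  H_1: rank ker ∂_1 − rank ∂_2 = (18 − 6) − 12 = 0, and ∂_2 has invariant factor 2 > 1, so H_1 = Z/2.

H_1 = Z/2.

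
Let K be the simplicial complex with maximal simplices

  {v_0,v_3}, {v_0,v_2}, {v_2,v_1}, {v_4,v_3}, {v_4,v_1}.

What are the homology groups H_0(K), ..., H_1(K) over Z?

H_0 ≅ Z,  H_1 ≅ Z.

Take the total order v_0 < v_1 < v_2 < v_3 < v_4 on the vertex set. Then K (dimension 1) consists of the simplices:

  0-simplices (5): [v_0], [v_1], [v_2], [v_3], [v_4]
  1-simplices (5): [v_0,v_2], [v_0,v_3], [v_1,v_2], [v_1,v_4], [v_3,v_4]

giving chain groups C_0 ≅ Z^5, C_1 ≅ Z^5.

The boundary map ∂_1: C_1 → C_0 maps an edge to its endpoints' difference, ∂[p,q] = q − p. For instance
  ∂[v_3,v_4] = [v_4] − [v_3].
As a 5×5 matrix over Z this has rank 4, with invariant factors (1,1,1,1).

Computing H_k = (kernel of ∂_k) / (image of ∂_{k+1}):

  H_0: rank C_0 − rank ∂_1 = 5 − 4 = 1, and the invariant factors of ∂_1 are all 1, so H_0 ≅ Z.
  H_1: rank ker ∂_1 − rank ∂_2 = (5 − 4) − 0 = 1, and there is no ∂_2, so H_1 ≅ Z.

As a check, the Euler characteristic is 5 − 5 = 0, which agrees with 1 − 1 = 0.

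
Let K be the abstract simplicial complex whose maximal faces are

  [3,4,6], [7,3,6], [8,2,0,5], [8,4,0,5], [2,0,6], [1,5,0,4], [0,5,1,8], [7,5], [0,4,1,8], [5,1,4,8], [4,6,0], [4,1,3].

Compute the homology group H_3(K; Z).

H_3 = Z.

Order the vertices as 0 < 1 < 2 < 3 < 4 < 5 < 6 < 7 < 8. Listing each simplex with vertices in this order, K has dimension 3 with simplices:

  0-simplices (9): [0], [1], [2], [3], [4], [5], [6], [7], [8]
  1-simplices (22): [0,1], [0,2], [0,4], [0,5], [0,6], [0,8], [1,3], [1,4], [1,5], [1,8], [2,5], [2,6], [2,8], [3,4], [3,6], [3,7], [4,5], [4,6], [4,8], [5,7], [5,8], [6,7]
  2-simplices (18): [0,1,4], [0,1,5], [0,1,8], [0,2,5], [0,2,6], [0,2,8], [0,4,5], [0,4,6], [0,4,8], [0,5,8], [1,3,4], [1,4,5], [1,4,8], [1,5,8], [2,5,8], [3,4,6], [3,6,7], [4,5,8]
  3-simplices (6): [0,1,4,5], [0,1,4,8], [0,1,5,8], [0,2,5,8], [0,4,5,8], [1,4,5,8]

giving chain groups C_0 ≅ Z^9, C_1 ≅ Z^22, C_2 ≅ Z^18, C_3 ≅ Z^6.

The boundary map ∂_1: C_1 → C_0 sends each edge [p,q] (with p < q) to q − p.
As a 9×22 matrix over Z this has rank 8, with invariant factors (1,1,1,1,1,1,1,1).

Boundary ∂_2: C_2 → C_1 sends each 2-simplex [p,q,r] to [q,r] − [p,r] + [p,q]. For instance
  ∂[0,4,8] = [4,8] − [0,8] + [0,4],
  ∂[2,5,8] = [5,8] − [2,8] + [2,5].
The 22×18 boundary matrix has rank 13 and Smith normal form diag(1,1,1,1,1,1,1,1,1,1,1,1,1).

∂_3: C_3 → C_2 sends each 3-simplex σ to the alternating sum Σ_i (−1)^i (σ with its i-th vertex removed). For instance
  ∂[0,4,5,8] = [4,5,8] − [0,5,8] + [0,4,8] − [0,4,5],
  ∂[0,2,5,8] = [2,5,8] − [0,5,8] + [0,2,8] − [0,2,5].
The 18×6 boundary matrix has rank 5 and Smith normal form diag(1,1,1,1,1).

Computing H_k = (kernel of ∂_k) / (image of ∂_{k+1}):

  H_3: rank ker ∂_3 − rank ∂_4 = (6 − 5) − 0 = 1, and there is no ∂_4, so H_3 ≅ Z.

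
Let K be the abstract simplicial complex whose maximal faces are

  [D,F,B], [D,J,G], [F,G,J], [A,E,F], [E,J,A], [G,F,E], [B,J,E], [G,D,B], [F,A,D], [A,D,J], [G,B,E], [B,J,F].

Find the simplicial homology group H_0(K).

H_0 ≅ Z.

Order the vertices as A < B < D < E < F < G < J. Listing each simplex with vertices in this order, K has dimension 2 with simplices:

  0-simplices (7): A, B, D, E, F, G, J
  1-simplices (18): AD, AE, AF, AJ, BD, BE, BF, BG, BJ, DF, DG, DJ, EF, EG, EJ, FG, FJ, GJ
  2-simplices (12): ADF, ADJ, AEF, AEJ, BDF, BDG, BEG, BEJ, BFJ, DGJ, EFG, FGJ

giving chain groups C_0 ≅ Z^7, C_1 ≅ Z^18, C_2 ≅ Z^12.

The boundary map ∂_1: C_1 → C_0 maps an edge to its endpoints' difference, ∂[p,q] = q − p. For instance
  ∂BD = D − B.
As a 7×18 matrix over Z this has rank 6, with invariant factors (1,1,1,1,1,1).

∂_2: C_2 → C_1 sends each 2-simplex [p,q,r] to [q,r] − [p,r] + [p,q]. For instance
  ∂BEG = EG − BG + BE,
  ∂DGJ = GJ − DJ + DG.
The 18×12 boundary matrix has rank 12 and Smith normal form diag(1,1,1,1,1,1,1,1,1,1,1,2).

Reading off H_k = ker ∂_k / im ∂_{k+1}:

  H_0: rank C_0 − rank ∂_1 = 7 − 6 = 1, and the invariant factors of ∂_1 are all 1, so H_0 = Z.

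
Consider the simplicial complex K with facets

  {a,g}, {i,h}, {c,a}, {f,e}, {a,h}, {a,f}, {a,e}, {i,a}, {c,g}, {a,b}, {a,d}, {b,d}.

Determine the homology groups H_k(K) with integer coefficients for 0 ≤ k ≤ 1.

We work with the vertex ordering a < b < c < d < e < f < g < h < i. The simplices of K, each written with vertices in increasing order, are:

  0-simplices (9): a, b, c, d, e, f, g, h, i
  1-simplices (12): ab, ac, ad, ae, af, ag, ah, ai, bd, cg, ef, hi

Hence C_0 ≅ Z^9, C_1 ≅ Z^12.

The boundary map ∂_1: C_1 → C_0 sends each edge [p,q] (with p < q) to q − p. For instance
  ∂ai = i − a.
The 9×12 boundary matrix has rank 8 and Smith normal form diag(1,1,1,1,1,1,1,1).

Computing H_k = (kernel of ∂_k) / (image of ∂_{k+1}):

  H_0: rank C_0 − rank ∂_1 = 9 − 8 = 1, and the invariant factors of ∂_1 are all 1, so H_0 ≅ Z.
  H_1: rank ker ∂_1 − rank ∂_2 = (12 − 8) − 0 = 4, and there is no ∂_2, so H_1 ≅ Z^4.

As a check, the Euler characteristic is 9 − 12 = -3, which agrees with 1 − 4 = -3.

H_0 = Z,  H_1 = Z^4.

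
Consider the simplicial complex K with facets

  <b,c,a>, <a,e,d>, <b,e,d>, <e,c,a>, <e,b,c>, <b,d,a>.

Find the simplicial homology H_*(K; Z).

H_0 = Z,  H_1 = 0,  H_2 = Z.

We work with the vertex ordering a < b < c < d < e. The simplices of K, each written with vertices in increasing order, are:

  0-simplices (5): a, b, c, d, e
  1-simplices (9): ab, ac, ad, ae, bc, bd, be, ce, de
  2-simplices (6): abc, abd, ace, ade, bce, bde

Hence C_0 ≅ Z^5, C_1 ≅ Z^9, C_2 ≅ Z^6.

The boundary map ∂_1: C_1 → C_0 sends each edge [p,q] (with p < q) to q − p. For instance
  ∂ad = d − a.
As a 5×9 matrix over Z this has rank 4, with invariant factors (1,1,1,1).

The boundary map ∂_2: C_2 → C_1 maps a triangle to the signed sum of its edges. For instance
  ∂abc = bc − ac + ab,
  ∂bce = ce − be + bc.
This gives a 9×6 integer matrix of rank 5; reducing to Smith normal form yields diagonal entries (1,1,1,1,1).

Computing H_k = (kernel of ∂_k) / (image of ∂_{k+1}):

  H_0: rank C_0 − rank ∂_1 = 5 − 4 = 1, and the invariant factors of ∂_1 are all 1, so H_0 = Z.
  H_1: rank ker ∂_1 − rank ∂_2 = (9 − 4) − 5 = 0, and the invariant factors of ∂_2 are all 1, so H_1 = 0.
  H_2: rank ker ∂_2 − rank ∂_3 = (6 − 5) − 0 = 1, and there is no ∂_3, so H_2 = Z.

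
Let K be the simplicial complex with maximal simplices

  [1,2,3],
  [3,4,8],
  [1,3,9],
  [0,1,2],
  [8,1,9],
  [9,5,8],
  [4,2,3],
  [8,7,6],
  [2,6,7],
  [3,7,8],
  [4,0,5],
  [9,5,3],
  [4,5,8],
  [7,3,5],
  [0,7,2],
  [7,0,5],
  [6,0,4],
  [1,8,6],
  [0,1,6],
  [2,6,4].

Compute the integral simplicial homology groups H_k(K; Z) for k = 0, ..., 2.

H_0 ≅ Z,  H_1 ≅ Z ⊕ Z/2Z,  H_2 = 0.

Fix the vertex order 0 < 1 < 2 < 3 < 4 < 5 < 6 < 7 < 8 < 9 and write every simplex with vertices in increasing order. Then dim K = 2 and the simplices of K are:

  0-simplices (10): [0], [1], [2], [3], [4], [5], [6], [7], [8], [9]
  1-simplices (30): (30 of them)
  2-simplices (20): (20 of them)

Hence C_0 ≅ Z^10, C_1 ≅ Z^30, C_2 ≅ Z^20.

Boundary ∂_1: C_1 → C_0 maps an edge to its endpoints' difference, ∂[p,q] = q − p. For instance
  ∂[5,8] = [8] − [5].
As a 10×30 matrix over Z this has rank 9, with invariant factors (1,1,1,1,1,1,1,1,1).

∂_2: C_2 → C_1 acts by ∂[p,q,r] = [q,r] − [p,r] + [p,q]. For instance
  ∂[2,6,7] = [6,7] − [2,7] + [2,6],
  ∂[0,4,6] = [4,6] − [0,6] + [0,4].
As a 30×20 matrix over Z this has rank 20, with invariant factors (1,1,1,1,1,1,1,1,1,1,1,1,1,1,1,1,1,1,1,2).

Reading off H_k = ker ∂_k / im ∂_{k+1}:

  H_0: rank C_0 − rank ∂_1 = 10 − 9 = 1, and the invariant factors of ∂_1 are all 1, so H_0 ≅ Z.
  H_1: rank ker ∂_1 − rank ∂_2 = (30 − 9) − 20 = 1, and ∂_2 has invariant factor 2 > 1, so H_1 ≅ Z ⊕ Z/2Z.
  H_2: rank ker ∂_2 − rank ∂_3 = (20 − 20) − 0 = 0, and there is no ∂_3, so H_2 ≅ 0.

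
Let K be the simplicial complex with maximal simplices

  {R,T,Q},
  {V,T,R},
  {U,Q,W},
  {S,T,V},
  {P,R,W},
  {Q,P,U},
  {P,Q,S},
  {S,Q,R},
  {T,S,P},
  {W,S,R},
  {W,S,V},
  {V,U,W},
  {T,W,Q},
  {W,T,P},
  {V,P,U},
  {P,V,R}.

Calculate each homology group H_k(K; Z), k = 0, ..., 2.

H_0 = Z,  H_1 = Z^2,  H_2 = Z.

K has 8 vertices, 24 edges, 16 triangles.
rank ∂_0 = 0, rank ∂_1 = 7 ⇒ b_0 = 8 − 0 − 7 = 1; all invariant factors of ∂_1 are 1 so no torsion. So H_0 = Z.
rank ∂_1 = 7, rank ∂_2 = 15 ⇒ b_1 = 24 − 7 − 15 = 2; all invariant factors of ∂_2 are 1 so no torsion. So H_1 = Z^2.
rank ∂_2 = 15, rank ∂_3 = 0 ⇒ b_2 = 16 − 15 − 0 = 1. So H_2 = Z.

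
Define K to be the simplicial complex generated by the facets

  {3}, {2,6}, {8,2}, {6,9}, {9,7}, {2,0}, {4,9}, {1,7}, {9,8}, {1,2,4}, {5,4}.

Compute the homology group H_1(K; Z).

H_1 = Z^3.

Take the total order 0 < 1 < 2 < 3 < 4 < 5 < 6 < 7 < 8 < 9 on the vertex set. Then K (dimension 2) consists of the simplices:

  0-simplices (10): [0], [1], [2], [3], [4], [5], [6], [7], [8], [9]
  1-simplices (12): [0,2], [1,2], [1,4], [1,7], [2,4], [2,6], [2,8], [4,5], [4,9], [6,9], [7,9], [8,9]
  2-simplices (1): [1,2,4]

so the chain groups are C_0 ≅ Z^10, C_1 ≅ Z^12, C_2 ≅ Z^1.

∂_1: C_1 → C_0 sends each edge [p,q] (with p < q) to q − p. For instance
  ∂[2,8] = [8] − [2].
The resulting 10×12 matrix has rank 8, and its Smith normal form has invariant factors (1,1,1,1,1,1,1,1).

Boundary ∂_2: C_2 → C_1 acts by ∂[p,q,r] = [q,r] − [p,r] + [p,q]. For instance
  ∂[1,2,4] = [2,4] − [1,4] + [1,2].
This gives a 12×1 integer matrix of rank 1; reducing to Smith normal form yields diagonal entries (1).

Computing H_k = (kernel of ∂_k) / (image of ∂_{k+1}):

  H_1: rank ker ∂_1 − rank ∂_2 = (12 − 8) − 1 = 3, and the invariant factors of ∂_2 are all 1, so H_1 ≅ Z^3.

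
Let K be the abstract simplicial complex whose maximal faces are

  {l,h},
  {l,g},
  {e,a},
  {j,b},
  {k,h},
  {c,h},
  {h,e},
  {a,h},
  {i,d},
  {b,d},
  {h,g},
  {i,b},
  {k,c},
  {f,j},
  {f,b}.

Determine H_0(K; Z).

H_0 ≅ Z^2.

Order the vertices as a < b < c < d < e < f < g < h < i < j < k < l. Listing each simplex with vertices in this order, K has dimension 1 with simplices:

  0-simplices (12): a, b, c, d, e, f, g, h, i, j, k, l
  1-simplices (15): ae, ah, bd, bf, bi, bj, ch, ck, di, eh, fj, gh, gl, hk, hl

Hence C_0 ≅ Z^12, C_1 ≅ Z^15.

The boundary map ∂_1: C_1 → C_0 sends each edge [p,q] (with p < q) to q − p.
This gives a 12×15 integer matrix of rank 10; reducing to Smith normal form yields diagonal entries (1,1,1,1,1,1,1,1,1,1).

From H_k ≅ ker(∂_k) / im(∂_{k+1}) we obtain:

  H_0: rank C_0 − rank ∂_1 = 12 − 10 = 2, and the invariant factors of ∂_1 are all 1, so H_0 ≅ Z^2.

(K is a triangulation of the disjoint union of a wedge of 2 circles and a wedge of 3 circles.)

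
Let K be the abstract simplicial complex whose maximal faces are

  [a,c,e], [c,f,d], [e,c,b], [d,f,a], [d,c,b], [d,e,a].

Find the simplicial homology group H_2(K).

Order the vertices as a < b < c < d < e < f. Listing each simplex with vertices in this order, K has dimension 2 with simplices:

  0-simplices (6): a, b, c, d, e, f
  1-simplices (12): ac, ad, ae, af, bc, bd, be, cd, ce, cf, de, df
  2-simplices (6): ace, ade, adf, bcd, bce, cdf

so the chain groups are C_0 ≅ Z^6, C_1 ≅ Z^12, C_2 ≅ Z^6.

Boundary ∂_1: C_1 → C_0 maps an edge to its endpoints' difference, ∂[p,q] = q − p.
The resulting 6×12 matrix has rank 5, and its Smith normal form has invariant factors (1,1,1,1,1).

The boundary map ∂_2: C_2 → C_1 maps a triangle to the signed sum of its edges. For instance
  ∂adf = df − af + ad,
  ∂bce = ce − be + bc.
This gives a 12×6 integer matrix of rank 6; reducing to Smith normal form yields diagonal entries (1,1,1,1,1,1).

Reading off H_k = ker ∂_k / im ∂_{k+1}:

  H_2: rank ker ∂_2 − rank ∂_3 = (6 − 6) − 0 = 0, and there is no ∂_3, so H_2 ≅ 0.

H_2 = 0.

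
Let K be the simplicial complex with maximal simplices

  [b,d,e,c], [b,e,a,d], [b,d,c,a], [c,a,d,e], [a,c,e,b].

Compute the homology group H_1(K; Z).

We work with the vertex ordering a < b < c < d < e. The simplices of K, each written with vertices in increasing order, are:

  0-simplices (5): a, b, c, d, e
  1-simplices (10): ab, ac, ad, ae, bc, bd, be, cd, ce, de
  2-simplices (10): abc, abd, abe, acd, ace, ade, bcd, bce, bde, cde
  3-simplices (5): abcd, abce, abde, acde, bcde

giving chain groups C_0 ≅ Z^5, C_1 ≅ Z^10, C_2 ≅ Z^10, C_3 ≅ Z^5.

The boundary map ∂_1: C_1 → C_0 is given by ∂[p,q] = [q] − [p]. For instance
  ∂de = e − d.
The 5×10 boundary matrix has rank 4 and Smith normal form diag(1,1,1,1).

The boundary map ∂_2: C_2 → C_1 maps a triangle to the signed sum of its edges. For instance
  ∂bcd = cd − bd + bc,
  ∂abc = bc − ac + ab.
The 10×10 boundary matrix has rank 6 and Smith normal form diag(1,1,1,1,1,1).

Boundary ∂_3: C_3 → C_2 sends each 3-simplex σ to the alternating sum Σ_i (−1)^i (σ with its i-th vertex removed). For instance
  ∂abce = bce − ace + abe − abc,
  ∂bcde = cde − bde + bce − bcd.
As a 10×5 matrix over Z this has rank 4, with invariant factors (1,1,1,1).

Reading off H_k = ker ∂_k / im ∂_{k+1}:

  H_1: rank ker ∂_1 − rank ∂_2 = (10 − 4) − 6 = 0, and the invariant factors of ∂_2 are all 1, so H_1 ≅ 0.

H_1 ≅ 0.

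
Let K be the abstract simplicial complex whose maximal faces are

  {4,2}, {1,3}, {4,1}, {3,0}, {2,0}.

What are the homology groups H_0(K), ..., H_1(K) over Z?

Order the vertices as 0 < 1 < 2 < 3 < 4. Listing each simplex with vertices in this order, K has dimension 1 with simplices:

  0-simplices (5): [0], [1], [2], [3], [4]
  1-simplices (5): [0,2], [0,3], [1,3], [1,4], [2,4]

giving chain groups C_0 ≅ Z^5, C_1 ≅ Z^5.

∂_1: C_1 → C_0 sends each edge [p,q] (with p < q) to q − p.
This gives a 5×5 integer matrix of rank 4; reducing to Smith normal form yields diagonal entries (1,1,1,1).

Computing H_k = (kernel of ∂_k) / (image of ∂_{k+1}):

  H_0: rank C_0 − rank ∂_1 = 5 − 4 = 1, and the invariant factors of ∂_1 are all 1, so H_0 = Z.
  H_1: rank ker ∂_1 − rank ∂_2 = (5 − 4) − 0 = 1, and there is no ∂_2, so H_1 = Z.

H_0 = Z,  H_1 = Z.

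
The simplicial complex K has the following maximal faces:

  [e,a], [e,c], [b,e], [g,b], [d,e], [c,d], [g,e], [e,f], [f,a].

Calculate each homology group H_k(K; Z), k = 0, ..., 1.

H_0 ≅ Z,  H_1 ≅ Z^3.

Order the vertices as a < b < c < d < e < f < g. Listing each simplex with vertices in this order, K has dimension 1 with simplices:

  0-simplices (7): a, b, c, d, e, f, g
  1-simplices (9): ae, af, be, bg, cd, ce, de, ef, eg

so the chain groups are C_0 ≅ Z^7, C_1 ≅ Z^9.

Boundary ∂_1: C_1 → C_0 maps an edge to its endpoints' difference, ∂[p,q] = q − p. For instance
  ∂be = e − b.
The 7×9 boundary matrix has rank 6 and Smith normal form diag(1,1,1,1,1,1).

Now H_k = ker ∂_k / im ∂_{k+1}, so:

  H_0: rank C_0 − rank ∂_1 = 7 − 6 = 1, and the invariant factors of ∂_1 are all 1, so H_0 = Z.
  H_1: rank ker ∂_1 − rank ∂_2 = (9 − 6) − 0 = 3, and there is no ∂_2, so H_1 = Z^3.

As a check, the Euler characteristic is 7 − 9 = -2, which agrees with 1 − 3 = -2.
(K is a triangulation of a wedge of 3 circles.)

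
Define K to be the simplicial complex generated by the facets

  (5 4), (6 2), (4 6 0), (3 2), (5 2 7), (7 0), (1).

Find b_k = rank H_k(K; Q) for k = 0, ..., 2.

b_0 = 2, b_1 = 2, b_2 = 0.

We work with the vertex ordering 0 < 1 < 2 < 3 < 4 < 5 < 6 < 7. The simplices of K, each written with vertices in increasing order, are:

  0-simplices (8): [0], [1], [2], [3], [4], [5], [6], [7]
  1-simplices (10): [0,4], [0,6], [0,7], [2,3], [2,5], [2,6], [2,7], [4,5], [4,6], [5,7]
  2-simplices (2): [0,4,6], [2,5,7]

so the chain groups are C_0 ≅ Z^8, C_1 ≅ Z^10, C_2 ≅ Z^2.

∂_1: C_1 → C_0 is given by ∂[p,q] = [q] − [p]. For instance
  ∂[2,6] = [6] − [2].
This gives a 8×10 integer matrix of rank 6; reducing to Smith normal form yields diagonal entries (1,1,1,1,1,1).

∂_2: C_2 → C_1 acts by ∂[p,q,r] = [q,r] − [p,r] + [p,q]. For instance
  ∂[2,5,7] = [5,7] − [2,7] + [2,5],
  ∂[0,4,6] = [4,6] − [0,6] + [0,4].
The resulting 10×2 matrix has rank 2, and its Smith normal form has invariant factors (1,1).

From H_k ≅ ker(∂_k) / im(∂_{k+1}) we obtain:

  H_0: rank C_0 − rank ∂_1 = 8 − 6 = 2, and the invariant factors of ∂_1 are all 1, so H_0 = Z^2.
  H_1: rank ker ∂_1 − rank ∂_2 = (10 − 6) − 2 = 2, and the invariant factors of ∂_2 are all 1, so H_1 = Z^2.
  H_2: rank ker ∂_2 − rank ∂_3 = (2 − 2) − 0 = 0, and there is no ∂_3, so H_2 = 0.

Hence the Betti numbers are b_0 = 2, b_1 = 2, b_2 = 0.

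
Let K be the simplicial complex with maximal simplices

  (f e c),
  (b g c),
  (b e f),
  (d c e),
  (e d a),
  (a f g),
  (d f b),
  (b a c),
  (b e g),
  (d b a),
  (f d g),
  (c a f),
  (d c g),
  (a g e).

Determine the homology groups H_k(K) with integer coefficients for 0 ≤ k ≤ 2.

H_0 ≅ Z,  H_1 ≅ Z^2,  H_2 ≅ Z.

Take the total order a < b < c < d < e < f < g on the vertex set. Then K (dimension 2) consists of the simplices:

  0-simplices (7): a, b, c, d, e, f, g
  1-simplices (21): ab, ac, ad, ae, af, ag, bc, bd, be, bf, bg, cd, ce, cf, cg, de, df, dg, ef, eg, fg
  2-simplices (14): abc, abd, acf, ade, aeg, afg, bcg, bdf, bef, beg, cde, cdg, cef, dfg

Hence C_0 ≅ Z^7, C_1 ≅ Z^21, C_2 ≅ Z^14.

Boundary ∂_1: C_1 → C_0 sends each edge [p,q] (with p < q) to q − p.
The resulting 7×21 matrix has rank 6, and its Smith normal form has invariant factors (1,1,1,1,1,1).

∂_2: C_2 → C_1 sends each 2-simplex [p,q,r] to [q,r] − [p,r] + [p,q]. For instance
  ∂cde = de − ce + cd,
  ∂bef = ef − bf + be.
The 21×14 boundary matrix has rank 13 and Smith normal form diag(1,1,1,1,1,1,1,1,1,1,1,1,1).

Reading off H_k = ker ∂_k / im ∂_{k+1}:

  H_0: rank C_0 − rank ∂_1 = 7 − 6 = 1, and the invariant factors of ∂_1 are all 1, so H_0 ≅ Z.
  H_1: rank ker ∂_1 − rank ∂_2 = (21 − 6) − 13 = 2, and the invariant factors of ∂_2 are all 1, so H_1 ≅ Z^2.
  H_2: rank ker ∂_2 − rank ∂_3 = (14 − 13) − 0 = 1, and there is no ∂_3, so H_2 ≅ Z.

As a check, the Euler characteristic is 7 − 21 + 14 = 0, which agrees with 1 − 2 + 1 = 0.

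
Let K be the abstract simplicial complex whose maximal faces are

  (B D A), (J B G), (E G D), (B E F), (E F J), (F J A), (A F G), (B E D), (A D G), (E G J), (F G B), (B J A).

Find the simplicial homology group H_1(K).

Order the vertices as A < B < D < E < F < G < J. Listing each simplex with vertices in this order, K has dimension 2 with simplices:

  0-simplices (7): A, B, D, E, F, G, J
  1-simplices (18): AB, AD, AF, AG, AJ, BD, BE, BF, BG, BJ, DE, DG, EF, EG, EJ, FG, FJ, GJ
  2-simplices (12): ABD, ABJ, ADG, AFG, AFJ, BDE, BEF, BFG, BGJ, DEG, EFJ, EGJ

Hence C_0 ≅ Z^7, C_1 ≅ Z^18, C_2 ≅ Z^12.

Boundary ∂_1: C_1 → C_0 maps an edge to its endpoints' difference, ∂[p,q] = q − p.
This gives a 7×18 integer matrix of rank 6; reducing to Smith normal form yields diagonal entries (1,1,1,1,1,1).

∂_2: C_2 → C_1 sends each 2-simplex [p,q,r] to [q,r] − [p,r] + [p,q]. For instance
  ∂ADG = DG − AG + AD,
  ∂BFG = FG − BG + BF.
The 18×12 boundary matrix has rank 12 and Smith normal form diag(1,1,1,1,1,1,1,1,1,1,1,2).

Computing H_k = (kernel of ∂_k) / (image of ∂_{k+1}):

  H_1: rank ker ∂_1 − rank ∂_2 = (18 − 6) − 12 = 0, and ∂_2 has invariant factor 2 > 1, so H_1 ≅ Z/2.

H_1 ≅ Z/2.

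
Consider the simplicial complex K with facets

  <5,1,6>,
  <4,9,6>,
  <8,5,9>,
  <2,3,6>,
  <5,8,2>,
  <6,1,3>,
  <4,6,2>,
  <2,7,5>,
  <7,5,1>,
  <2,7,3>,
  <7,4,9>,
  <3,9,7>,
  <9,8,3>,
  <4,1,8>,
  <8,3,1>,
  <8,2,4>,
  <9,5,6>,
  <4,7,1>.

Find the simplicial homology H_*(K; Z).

K has 9 vertices, 27 edges, 18 triangles.
rank ∂_0 = 0, rank ∂_1 = 8 ⇒ b_0 = 9 − 0 − 8 = 1; all invariant factors of ∂_1 are 1 so no torsion. So H_0 = Z.
rank ∂_1 = 8, rank ∂_2 = 17 ⇒ b_1 = 27 − 8 − 17 = 2; all invariant factors of ∂_2 are 1 so no torsion. So H_1 = Z^2.
rank ∂_2 = 17, rank ∂_3 = 0 ⇒ b_2 = 18 − 17 − 0 = 1. So H_2 = Z.

H_0 = Z,  H_1 = Z^2,  H_2 = Z.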